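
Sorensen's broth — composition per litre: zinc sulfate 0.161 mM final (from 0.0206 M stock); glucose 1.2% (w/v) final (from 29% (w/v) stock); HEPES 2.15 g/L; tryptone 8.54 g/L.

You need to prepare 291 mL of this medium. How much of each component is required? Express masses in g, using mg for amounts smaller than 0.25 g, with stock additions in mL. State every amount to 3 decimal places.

zinc sulfate 2.274 mL; glucose 12.041 mL; HEPES 0.626 g; tryptone 2.485 g

Target volume = 291 mL = 0.291 L.
zinc sulfate: C1V1 = C2V2 → 0.161 mM × 291 mL ÷ 20.6 mM = 2.274 mL
glucose: V = C2·V2/C1 = 1.2% ÷ 29% × 291 mL = 12.041 mL
HEPES: 2.15 g/L × 0.291 L = 0.626 g
tryptone: 8.54 g/L × 0.291 L = 2.485 g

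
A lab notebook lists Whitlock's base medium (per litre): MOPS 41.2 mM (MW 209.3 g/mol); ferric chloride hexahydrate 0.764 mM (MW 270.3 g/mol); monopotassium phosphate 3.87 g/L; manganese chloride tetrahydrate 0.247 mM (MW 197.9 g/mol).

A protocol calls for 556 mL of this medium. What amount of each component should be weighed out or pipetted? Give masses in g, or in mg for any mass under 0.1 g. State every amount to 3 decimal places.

MOPS 4.794 g; ferric chloride hexahydrate 0.115 g; monopotassium phosphate 2.152 g; manganese chloride tetrahydrate 27.178 mg

Scale factor relative to 1 L: 0.556.
MOPS: 41.2 mmol/L × 209.3 g/mol × 0.556 L ÷ 1000 = 4.794 g
ferric chloride hexahydrate: 0.764 mmol/L × 270.3 g/mol × 0.556 L ÷ 1000 = 0.115 g
monopotassium phosphate: 3.87 g/L × 0.556 L = 2.152 g
manganese chloride tetrahydrate: 0.247 mmol/L × 197.9 mg/mmol × 0.556 L = 27.178 mg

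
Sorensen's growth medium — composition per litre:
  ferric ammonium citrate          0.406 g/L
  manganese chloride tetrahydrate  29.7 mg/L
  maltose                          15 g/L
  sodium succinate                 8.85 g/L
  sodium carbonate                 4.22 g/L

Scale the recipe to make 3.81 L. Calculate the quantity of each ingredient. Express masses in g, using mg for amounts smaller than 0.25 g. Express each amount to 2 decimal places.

Working volume: 3.81 L.
ferric ammonium citrate: 0.406 g/L × 3.81 L = 1.55 g
manganese chloride tetrahydrate: 29.7 mg/L × 3.81 L = 113.16 mg
maltose: 15 g/L × 3.81 L = 57.15 g
sodium succinate: 8.85 g/L × 3.81 L = 33.72 g
sodium carbonate: 4.22 g/L × 3.81 L = 16.08 g

ferric ammonium citrate 1.55 g; manganese chloride tetrahydrate 113.16 mg; maltose 57.15 g; sodium succinate 33.72 g; sodium carbonate 16.08 g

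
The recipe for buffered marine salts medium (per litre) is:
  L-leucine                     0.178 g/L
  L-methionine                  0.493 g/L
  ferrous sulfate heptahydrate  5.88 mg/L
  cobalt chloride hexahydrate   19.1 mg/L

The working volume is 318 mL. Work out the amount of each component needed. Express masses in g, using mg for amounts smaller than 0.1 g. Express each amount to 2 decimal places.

Working volume: 318 mL = 0.318 L.
L-leucine: 0.178 g/L × 0.318 L = 0.056604 g = 56.60 mg
L-methionine: 0.493 g/L × 0.318 L = 0.16 g
ferrous sulfate heptahydrate: 5.88 mg/L × 0.318 L = 1.87 mg
cobalt chloride hexahydrate: 19.1 mg/L × 0.318 L = 6.07 mg

L-leucine 56.60 mg; L-methionine 0.16 g; ferrous sulfate heptahydrate 1.87 mg; cobalt chloride hexahydrate 6.07 mg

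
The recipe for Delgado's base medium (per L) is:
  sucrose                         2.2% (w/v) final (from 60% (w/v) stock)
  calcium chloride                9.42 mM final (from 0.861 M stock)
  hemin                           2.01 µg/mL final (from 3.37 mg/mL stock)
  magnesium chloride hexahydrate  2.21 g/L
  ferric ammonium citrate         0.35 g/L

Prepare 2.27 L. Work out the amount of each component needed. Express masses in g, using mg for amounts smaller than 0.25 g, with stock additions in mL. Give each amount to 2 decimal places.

sucrose 83.23 mL; calcium chloride 24.84 mL; hemin 1.35 mL; magnesium chloride hexahydrate 5.02 g; ferric ammonium citrate 0.79 g

Scale factor relative to 1 L: 2.27.
sucrose: V = C2·V2/C1 = 2.2% ÷ 60% × 2270 mL = 83.23 mL
calcium chloride: dilute stock: 9.42 mM × 2270 mL ÷ 861 mM = 24.84 mL
hemin: V = C2·V2/C1 = 2.01 µg/mL × 2270 mL ÷ 3370 µg/mL = 1.35 mL
magnesium chloride hexahydrate: 2.21 g/L × 2.27 L = 5.02 g
ferric ammonium citrate: 0.35 g/L × 2.27 L = 0.79 g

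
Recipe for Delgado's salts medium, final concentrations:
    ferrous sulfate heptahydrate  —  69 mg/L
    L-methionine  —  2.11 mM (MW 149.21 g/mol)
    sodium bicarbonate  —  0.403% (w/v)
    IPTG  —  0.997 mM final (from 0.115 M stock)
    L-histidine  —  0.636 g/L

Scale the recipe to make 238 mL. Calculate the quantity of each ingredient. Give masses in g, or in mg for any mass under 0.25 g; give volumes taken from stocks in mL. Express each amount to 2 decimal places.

ferrous sulfate heptahydrate 16.42 mg; L-methionine 74.93 mg; sodium bicarbonate 0.96 g; IPTG 2.06 mL; L-histidine 151.37 mg

Scale factor relative to 1 L: 0.238.
ferrous sulfate heptahydrate: 69 mg/L × 0.238 L = 16.42 mg
L-methionine: 2.11 mmol/L × 149.21 mg/mmol × 0.238 L = 74.93 mg
sodium bicarbonate: 0.403 g per 100 mL × 238 mL ÷ 100 = 0.96 g
IPTG: C1V1 = C2V2 → 0.997 mM × 238 mL ÷ 115 mM = 2.06 mL
L-histidine: 0.636 g/L × 0.238 L = 0.151368 g = 151.37 mg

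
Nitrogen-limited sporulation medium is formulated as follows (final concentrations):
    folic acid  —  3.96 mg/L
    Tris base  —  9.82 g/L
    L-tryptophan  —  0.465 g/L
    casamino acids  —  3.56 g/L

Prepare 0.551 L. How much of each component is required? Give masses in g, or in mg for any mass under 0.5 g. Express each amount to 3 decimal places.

folic acid 2.182 mg; Tris base 5.411 g; L-tryptophan 256.215 mg; casamino acids 1.962 g

Scale factor relative to 1 L: 0.551.
folic acid: 3.96 mg/L × 0.551 L = 2.182 mg
Tris base: 9.82 g/L × 0.551 L = 5.411 g
L-tryptophan: 0.465 g/L × 0.551 L = 0.256215 g = 256.215 mg
casamino acids: 3.56 g/L × 0.551 L = 1.962 g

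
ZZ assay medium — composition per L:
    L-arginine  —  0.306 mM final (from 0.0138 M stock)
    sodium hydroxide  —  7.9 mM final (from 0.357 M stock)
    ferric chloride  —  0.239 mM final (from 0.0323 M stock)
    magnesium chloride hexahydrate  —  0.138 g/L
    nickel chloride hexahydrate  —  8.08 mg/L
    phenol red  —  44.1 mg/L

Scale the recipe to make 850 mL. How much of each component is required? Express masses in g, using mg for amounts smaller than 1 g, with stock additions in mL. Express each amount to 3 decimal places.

Working volume: 850 mL = 0.85 L.
L-arginine: C1V1 = C2V2 → 0.306 mM × 850 mL ÷ 13.8 mM = 18.848 mL
sodium hydroxide: dilute stock: 7.9 mM × 850 mL ÷ 357 mM = 18.810 mL
ferric chloride: V = C2·V2/C1 = 0.239 mM × 850 mL ÷ 32.3 mM = 6.289 mL
magnesium chloride hexahydrate: 0.138 g/L × 0.85 L = 0.1173 g = 117.300 mg
nickel chloride hexahydrate: 8.08 mg/L × 0.85 L = 6.868 mg
phenol red: 44.1 mg/L × 0.85 L = 37.485 mg

L-arginine 18.848 mL; sodium hydroxide 18.810 mL; ferric chloride 6.289 mL; magnesium chloride hexahydrate 117.300 mg; nickel chloride hexahydrate 6.868 mg; phenol red 37.485 mg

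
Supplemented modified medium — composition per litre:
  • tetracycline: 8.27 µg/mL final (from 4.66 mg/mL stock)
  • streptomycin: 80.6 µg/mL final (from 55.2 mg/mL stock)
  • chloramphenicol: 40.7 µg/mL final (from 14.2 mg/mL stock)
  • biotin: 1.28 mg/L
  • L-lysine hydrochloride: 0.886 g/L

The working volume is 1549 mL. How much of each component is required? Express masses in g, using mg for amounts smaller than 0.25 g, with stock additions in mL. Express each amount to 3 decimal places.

Working volume: 1549 mL = 1.549 L.
tetracycline: V = C2·V2/C1 = 8.27 µg/mL × 1549 mL ÷ 4660 µg/mL = 2.749 mL
streptomycin: V = C2·V2/C1 = 80.6 µg/mL × 1549 mL ÷ 55200 µg/mL = 2.262 mL
chloramphenicol: C1V1 = C2V2 → 40.7 µg/mL × 1549 mL ÷ 14200 µg/mL = 4.440 mL
biotin: 1.28 mg/L × 1.549 L = 1.983 mg
L-lysine hydrochloride: 0.886 g/L × 1.549 L = 1.372 g

tetracycline 2.749 mL; streptomycin 2.262 mL; chloramphenicol 4.440 mL; biotin 1.983 mg; L-lysine hydrochloride 1.372 g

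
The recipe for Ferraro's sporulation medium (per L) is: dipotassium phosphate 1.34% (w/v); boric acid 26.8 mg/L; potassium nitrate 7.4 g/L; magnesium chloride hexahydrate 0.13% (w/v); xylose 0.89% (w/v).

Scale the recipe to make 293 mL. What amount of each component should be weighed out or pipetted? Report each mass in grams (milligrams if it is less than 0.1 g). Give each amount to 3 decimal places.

Working volume: 293 mL = 0.293 L.
dipotassium phosphate: 1.34% w/v = 13.4 g/L → 13.4 × 0.293 L = 3.926 g
boric acid: 26.8 mg/L × 0.293 L = 7.852 mg
potassium nitrate: 7.4 g/L × 0.293 L = 2.168 g
magnesium chloride hexahydrate: 0.13 g per 100 mL × 293 mL ÷ 100 = 0.381 g
xylose: 0.89% w/v = 8.9 g/L → 8.9 × 0.293 L = 2.608 g

dipotassium phosphate 3.926 g; boric acid 7.852 mg; potassium nitrate 2.168 g; magnesium chloride hexahydrate 0.381 g; xylose 2.608 g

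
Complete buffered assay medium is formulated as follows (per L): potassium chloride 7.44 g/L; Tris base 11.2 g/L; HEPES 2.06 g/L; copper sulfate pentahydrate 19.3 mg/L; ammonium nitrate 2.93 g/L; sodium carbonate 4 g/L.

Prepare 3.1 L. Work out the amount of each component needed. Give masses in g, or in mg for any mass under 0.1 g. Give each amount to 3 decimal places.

potassium chloride 23.064 g; Tris base 34.720 g; HEPES 6.386 g; copper sulfate pentahydrate 59.830 mg; ammonium nitrate 9.083 g; sodium carbonate 12.400 g

Working volume: 3.1 L.
potassium chloride: 7.44 g/L × 3.1 L = 23.064 g
Tris base: 11.2 g/L × 3.1 L = 34.720 g
HEPES: 2.06 g/L × 3.1 L = 6.386 g
copper sulfate pentahydrate: 19.3 mg/L × 3.1 L = 59.830 mg
ammonium nitrate: 2.93 g/L × 3.1 L = 9.083 g
sodium carbonate: 4 g/L × 3.1 L = 12.400 g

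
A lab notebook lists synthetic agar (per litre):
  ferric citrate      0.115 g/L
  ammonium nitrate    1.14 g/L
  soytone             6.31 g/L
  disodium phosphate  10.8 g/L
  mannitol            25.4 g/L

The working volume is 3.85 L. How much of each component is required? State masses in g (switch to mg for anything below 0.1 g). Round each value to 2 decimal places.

Working volume: 3.85 L.
ferric citrate: 0.115 g/L × 3.85 L = 0.44 g
ammonium nitrate: 1.14 g/L × 3.85 L = 4.39 g
soytone: 6.31 g/L × 3.85 L = 24.29 g
disodium phosphate: 10.8 g/L × 3.85 L = 41.58 g
mannitol: 25.4 g/L × 3.85 L = 97.79 g

ferric citrate 0.44 g; ammonium nitrate 4.39 g; soytone 24.29 g; disodium phosphate 41.58 g; mannitol 97.79 g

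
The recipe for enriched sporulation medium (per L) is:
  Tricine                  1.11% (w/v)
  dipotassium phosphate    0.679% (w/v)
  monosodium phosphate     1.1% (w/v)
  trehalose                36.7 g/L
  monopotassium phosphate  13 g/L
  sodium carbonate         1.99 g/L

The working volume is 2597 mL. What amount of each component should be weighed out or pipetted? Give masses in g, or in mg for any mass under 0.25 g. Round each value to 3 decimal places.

Tricine 28.827 g; dipotassium phosphate 17.634 g; monosodium phosphate 28.567 g; trehalose 95.310 g; monopotassium phosphate 33.761 g; sodium carbonate 5.168 g

Target volume = 2597 mL = 2.597 L.
Tricine: 1.11% w/v = 11.1 g/L → 11.1 × 2.597 L = 28.827 g
dipotassium phosphate: 0.679 g per 100 mL × 2597 mL ÷ 100 = 17.634 g
monosodium phosphate: 1.1% w/v = 11 g/L → 11 × 2.597 L = 28.567 g
trehalose: 36.7 g/L × 2.597 L = 95.310 g
monopotassium phosphate: 13 g/L × 2.597 L = 33.761 g
sodium carbonate: 1.99 g/L × 2.597 L = 5.168 g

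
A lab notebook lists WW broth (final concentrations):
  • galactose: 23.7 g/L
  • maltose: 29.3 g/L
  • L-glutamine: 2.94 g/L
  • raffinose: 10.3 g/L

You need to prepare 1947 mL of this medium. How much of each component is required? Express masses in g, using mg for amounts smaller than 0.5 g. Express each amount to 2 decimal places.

Working volume: 1947 mL = 1.947 L.
galactose: 23.7 g/L × 1.947 L = 46.14 g
maltose: 29.3 g/L × 1.947 L = 57.05 g
L-glutamine: 2.94 g/L × 1.947 L = 5.72 g
raffinose: 10.3 g/L × 1.947 L = 20.05 g

galactose 46.14 g; maltose 57.05 g; L-glutamine 5.72 g; raffinose 20.05 g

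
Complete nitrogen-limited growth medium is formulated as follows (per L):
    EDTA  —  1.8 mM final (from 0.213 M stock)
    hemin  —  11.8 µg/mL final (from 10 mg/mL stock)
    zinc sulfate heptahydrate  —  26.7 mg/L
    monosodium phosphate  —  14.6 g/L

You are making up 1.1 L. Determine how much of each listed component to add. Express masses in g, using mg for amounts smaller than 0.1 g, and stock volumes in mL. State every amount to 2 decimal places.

EDTA 9.30 mL; hemin 1.30 mL; zinc sulfate heptahydrate 29.37 mg; monosodium phosphate 16.06 g

Scale factor relative to 1 L: 1.1.
EDTA: C1V1 = C2V2 → 1.8 mM × 1100 mL ÷ 213 mM = 9.30 mL
hemin: dilute stock: 11.8 µg/mL × 1100 mL ÷ 10000 µg/mL = 1.30 mL
zinc sulfate heptahydrate: 26.7 mg/L × 1.1 L = 29.37 mg
monosodium phosphate: 14.6 g/L × 1.1 L = 16.06 g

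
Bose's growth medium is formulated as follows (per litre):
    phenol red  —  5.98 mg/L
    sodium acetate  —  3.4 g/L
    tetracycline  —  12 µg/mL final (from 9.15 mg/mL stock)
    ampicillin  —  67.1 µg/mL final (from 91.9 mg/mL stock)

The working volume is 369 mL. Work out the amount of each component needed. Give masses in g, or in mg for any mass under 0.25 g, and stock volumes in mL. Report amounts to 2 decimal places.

phenol red 2.21 mg; sodium acetate 1.25 g; tetracycline 0.48 mL; ampicillin 0.27 mL

Target volume = 369 mL = 0.369 L.
phenol red: 5.98 mg/L × 0.369 L = 2.21 mg
sodium acetate: 3.4 g/L × 0.369 L = 1.25 g
tetracycline: V = C2·V2/C1 = 12 µg/mL × 369 mL ÷ 9150 µg/mL = 0.48 mL
ampicillin: C1V1 = C2V2 → 67.1 µg/mL × 369 mL ÷ 91900 µg/mL = 0.27 mL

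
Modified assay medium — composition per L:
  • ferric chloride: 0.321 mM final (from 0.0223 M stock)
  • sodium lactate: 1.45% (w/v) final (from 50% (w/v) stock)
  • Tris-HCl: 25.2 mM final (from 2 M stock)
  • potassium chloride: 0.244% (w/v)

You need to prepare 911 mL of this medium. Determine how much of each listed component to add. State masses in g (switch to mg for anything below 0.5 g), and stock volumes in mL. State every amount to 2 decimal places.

Working volume: 911 mL = 0.911 L.
ferric chloride: V = C2·V2/C1 = 0.321 mM × 911 mL ÷ 22.3 mM = 13.11 mL
sodium lactate: dilute stock: 1.45% ÷ 50% × 911 mL = 26.42 mL
Tris-HCl: dilute stock: 25.2 mM × 911 mL ÷ 2000 mM = 11.48 mL
potassium chloride: 0.244 g per 100 mL × 911 mL ÷ 100 = 2.22 g

ferric chloride 13.11 mL; sodium lactate 26.42 mL; Tris-HCl 11.48 mL; potassium chloride 2.22 g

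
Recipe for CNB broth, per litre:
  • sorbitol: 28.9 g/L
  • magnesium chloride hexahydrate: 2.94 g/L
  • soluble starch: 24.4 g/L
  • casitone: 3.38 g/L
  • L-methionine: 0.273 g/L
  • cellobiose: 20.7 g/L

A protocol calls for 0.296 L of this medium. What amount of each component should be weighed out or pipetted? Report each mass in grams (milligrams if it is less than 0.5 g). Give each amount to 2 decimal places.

Scale factor relative to 1 L: 0.296.
sorbitol: 28.9 g/L × 0.296 L = 8.55 g
magnesium chloride hexahydrate: 2.94 g/L × 0.296 L = 0.87 g
soluble starch: 24.4 g/L × 0.296 L = 7.22 g
casitone: 3.38 g/L × 0.296 L = 1.00 g
L-methionine: 0.273 g/L × 0.296 L = 0.080808 g = 80.81 mg
cellobiose: 20.7 g/L × 0.296 L = 6.13 g

sorbitol 8.55 g; magnesium chloride hexahydrate 0.87 g; soluble starch 7.22 g; casitone 1.00 g; L-methionine 80.81 mg; cellobiose 6.13 g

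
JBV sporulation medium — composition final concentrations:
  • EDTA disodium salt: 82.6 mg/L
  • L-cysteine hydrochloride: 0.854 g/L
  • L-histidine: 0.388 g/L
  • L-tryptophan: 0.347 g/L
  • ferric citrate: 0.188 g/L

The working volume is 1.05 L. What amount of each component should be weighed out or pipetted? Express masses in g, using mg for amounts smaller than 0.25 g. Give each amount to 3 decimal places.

Working volume: 1.05 L.
EDTA disodium salt: 82.6 mg/L × 1.05 L = 86.730 mg
L-cysteine hydrochloride: 0.854 g/L × 1.05 L = 0.897 g
L-histidine: 0.388 g/L × 1.05 L = 0.407 g
L-tryptophan: 0.347 g/L × 1.05 L = 0.364 g
ferric citrate: 0.188 g/L × 1.05 L = 0.1974 g = 197.400 mg

EDTA disodium salt 86.730 mg; L-cysteine hydrochloride 0.897 g; L-histidine 0.407 g; L-tryptophan 0.364 g; ferric citrate 197.400 mg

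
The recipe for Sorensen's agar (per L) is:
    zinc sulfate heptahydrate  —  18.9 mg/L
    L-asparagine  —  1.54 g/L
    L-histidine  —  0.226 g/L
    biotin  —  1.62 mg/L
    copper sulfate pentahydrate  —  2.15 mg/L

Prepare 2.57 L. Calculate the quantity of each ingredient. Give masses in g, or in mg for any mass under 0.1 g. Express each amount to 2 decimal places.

zinc sulfate heptahydrate 48.57 mg; L-asparagine 3.96 g; L-histidine 0.58 g; biotin 4.16 mg; copper sulfate pentahydrate 5.53 mg

Scale factor relative to 1 L: 2.57.
zinc sulfate heptahydrate: 18.9 mg/L × 2.57 L = 48.57 mg
L-asparagine: 1.54 g/L × 2.57 L = 3.96 g
L-histidine: 0.226 g/L × 2.57 L = 0.58 g
biotin: 1.62 mg/L × 2.57 L = 4.16 mg
copper sulfate pentahydrate: 2.15 mg/L × 2.57 L = 5.53 mg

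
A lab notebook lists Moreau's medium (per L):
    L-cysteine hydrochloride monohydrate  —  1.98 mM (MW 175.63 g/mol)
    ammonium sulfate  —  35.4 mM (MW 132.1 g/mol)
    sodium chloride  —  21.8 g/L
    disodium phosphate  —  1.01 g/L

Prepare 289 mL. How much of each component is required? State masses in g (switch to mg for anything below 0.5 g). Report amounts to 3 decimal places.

L-cysteine hydrochloride monohydrate 100.499 mg; ammonium sulfate 1.351 g; sodium chloride 6.300 g; disodium phosphate 291.890 mg

Working volume: 289 mL = 0.289 L.
L-cysteine hydrochloride monohydrate: 1.98 mmol/L × 175.63 mg/mmol × 0.289 L = 100.499 mg
ammonium sulfate: 35.4 mmol/L × 132.1 g/mol × 0.289 L ÷ 1000 = 1.351 g
sodium chloride: 21.8 g/L × 0.289 L = 6.300 g
disodium phosphate: 1.01 g/L × 0.289 L = 0.29189 g = 291.890 mg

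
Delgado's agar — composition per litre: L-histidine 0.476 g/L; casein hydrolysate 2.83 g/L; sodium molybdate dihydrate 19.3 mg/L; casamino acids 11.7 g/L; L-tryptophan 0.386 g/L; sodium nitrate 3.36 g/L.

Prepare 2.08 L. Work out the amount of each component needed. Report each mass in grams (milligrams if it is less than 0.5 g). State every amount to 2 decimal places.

Scale factor relative to 1 L: 2.08.
L-histidine: 0.476 g/L × 2.08 L = 0.99 g
casein hydrolysate: 2.83 g/L × 2.08 L = 5.89 g
sodium molybdate dihydrate: 19.3 mg/L × 2.08 L = 40.14 mg
casamino acids: 11.7 g/L × 2.08 L = 24.34 g
L-tryptophan: 0.386 g/L × 2.08 L = 0.80 g
sodium nitrate: 3.36 g/L × 2.08 L = 6.99 g

L-histidine 0.99 g; casein hydrolysate 5.89 g; sodium molybdate dihydrate 40.14 mg; casamino acids 24.34 g; L-tryptophan 0.80 g; sodium nitrate 6.99 g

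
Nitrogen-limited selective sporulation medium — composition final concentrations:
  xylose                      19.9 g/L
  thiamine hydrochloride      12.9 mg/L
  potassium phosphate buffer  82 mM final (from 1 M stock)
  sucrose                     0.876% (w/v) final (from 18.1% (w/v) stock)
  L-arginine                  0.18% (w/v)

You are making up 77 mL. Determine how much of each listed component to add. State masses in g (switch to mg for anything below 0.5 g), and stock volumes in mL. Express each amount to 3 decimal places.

xylose 1.532 g; thiamine hydrochloride 0.993 mg; potassium phosphate buffer 6.314 mL; sucrose 3.727 mL; L-arginine 138.600 mg

Working volume: 77 mL = 0.077 L.
xylose: 19.9 g/L × 0.077 L = 1.532 g
thiamine hydrochloride: 12.9 mg/L × 0.077 L = 0.993 mg
potassium phosphate buffer: V = C2·V2/C1 = 82 mM × 77 mL ÷ 1000 mM = 6.314 mL
sucrose: V = C2·V2/C1 = 0.876% ÷ 18.1% × 77 mL = 3.727 mL
L-arginine: 0.18% w/v = 1.8 g/L → 1.8 × 0.077 L = 0.1386 g = 138.600 mg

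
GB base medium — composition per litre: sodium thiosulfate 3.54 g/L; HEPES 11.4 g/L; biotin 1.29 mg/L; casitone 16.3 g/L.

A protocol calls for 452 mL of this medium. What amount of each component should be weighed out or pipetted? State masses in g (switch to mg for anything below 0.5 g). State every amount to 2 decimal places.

Working volume: 452 mL = 0.452 L.
sodium thiosulfate: 3.54 g/L × 0.452 L = 1.60 g
HEPES: 11.4 g/L × 0.452 L = 5.15 g
biotin: 1.29 mg/L × 0.452 L = 0.58 mg
casitone: 16.3 g/L × 0.452 L = 7.37 g

sodium thiosulfate 1.60 g; HEPES 5.15 g; biotin 0.58 mg; casitone 7.37 g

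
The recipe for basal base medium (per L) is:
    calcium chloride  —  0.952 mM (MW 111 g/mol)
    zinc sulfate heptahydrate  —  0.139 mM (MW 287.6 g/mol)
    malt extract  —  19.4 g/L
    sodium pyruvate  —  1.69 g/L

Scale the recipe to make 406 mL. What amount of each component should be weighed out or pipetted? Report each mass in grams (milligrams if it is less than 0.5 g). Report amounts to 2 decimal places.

Working volume: 406 mL = 0.406 L.
calcium chloride: 0.952 mmol/L × 111 mg/mmol × 0.406 L = 42.90 mg
zinc sulfate heptahydrate: 0.139 mmol/L × 287.6 mg/mmol × 0.406 L = 16.23 mg
malt extract: 19.4 g/L × 0.406 L = 7.88 g
sodium pyruvate: 1.69 g/L × 0.406 L = 0.69 g

calcium chloride 42.90 mg; zinc sulfate heptahydrate 16.23 mg; malt extract 7.88 g; sodium pyruvate 0.69 g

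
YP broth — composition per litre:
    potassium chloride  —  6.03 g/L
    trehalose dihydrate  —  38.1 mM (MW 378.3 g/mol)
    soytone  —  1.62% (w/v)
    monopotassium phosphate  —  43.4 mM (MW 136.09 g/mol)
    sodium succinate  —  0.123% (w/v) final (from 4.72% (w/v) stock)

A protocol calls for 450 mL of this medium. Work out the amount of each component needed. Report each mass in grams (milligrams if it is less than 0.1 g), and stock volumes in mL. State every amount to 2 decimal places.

Scale factor relative to 1 L: 0.45.
potassium chloride: 6.03 g/L × 0.45 L = 2.71 g
trehalose dihydrate: 38.1 mmol/L × 378.3 g/mol × 0.45 L ÷ 1000 = 6.49 g
soytone: 1.62% w/v = 16.2 g/L → 16.2 × 0.45 L = 7.29 g
monopotassium phosphate: 43.4 mmol/L × 136.09 g/mol × 0.45 L ÷ 1000 = 2.66 g
sodium succinate: dilute stock: 0.123% ÷ 4.72% × 450 mL = 11.73 mL

potassium chloride 2.71 g; trehalose dihydrate 6.49 g; soytone 7.29 g; monopotassium phosphate 2.66 g; sodium succinate 11.73 mL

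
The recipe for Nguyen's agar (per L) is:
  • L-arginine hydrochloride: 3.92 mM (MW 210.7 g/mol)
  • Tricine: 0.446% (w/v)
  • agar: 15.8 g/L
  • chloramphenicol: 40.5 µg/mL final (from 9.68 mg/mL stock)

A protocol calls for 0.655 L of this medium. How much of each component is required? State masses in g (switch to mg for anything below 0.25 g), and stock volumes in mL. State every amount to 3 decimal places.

L-arginine hydrochloride 0.541 g; Tricine 2.921 g; agar 10.349 g; chloramphenicol 2.740 mL

Working volume: 0.655 L.
L-arginine hydrochloride: 3.92 mmol/L × 210.7 g/mol × 0.655 L ÷ 1000 = 0.541 g
Tricine: 0.446% w/v = 4.46 g/L → 4.46 × 0.655 L = 2.921 g
agar: 15.8 g/L × 0.655 L = 10.349 g
chloramphenicol: C1V1 = C2V2 → 40.5 µg/mL × 655 mL ÷ 9680 µg/mL = 2.740 mL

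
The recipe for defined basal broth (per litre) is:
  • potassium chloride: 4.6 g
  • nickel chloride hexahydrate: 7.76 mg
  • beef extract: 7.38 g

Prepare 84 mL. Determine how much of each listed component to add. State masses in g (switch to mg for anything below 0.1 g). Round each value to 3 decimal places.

Scale factor = 84 mL / 1000 mL = 0.084.
potassium chloride: 4.6 g × (84 mL / 1000 mL) = 0.386 g
nickel chloride hexahydrate: 7.76 mg × (84 mL / 1000 mL) = 0.652 mg
beef extract: 7.38 g × (84 mL / 1000 mL) = 0.620 g

potassium chloride 0.386 g; nickel chloride hexahydrate 0.652 mg; beef extract 0.620 g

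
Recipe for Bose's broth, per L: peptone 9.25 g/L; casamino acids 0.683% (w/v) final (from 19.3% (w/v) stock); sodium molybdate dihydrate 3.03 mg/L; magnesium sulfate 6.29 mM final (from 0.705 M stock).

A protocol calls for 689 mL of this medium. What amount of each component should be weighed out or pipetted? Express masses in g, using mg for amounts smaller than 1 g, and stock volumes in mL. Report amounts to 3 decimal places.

peptone 6.373 g; casamino acids 24.383 mL; sodium molybdate dihydrate 2.088 mg; magnesium sulfate 6.147 mL

Scale factor relative to 1 L: 0.689.
peptone: 9.25 g/L × 0.689 L = 6.373 g
casamino acids: C1V1 = C2V2 → 0.683% ÷ 19.3% × 689 mL = 24.383 mL
sodium molybdate dihydrate: 3.03 mg/L × 0.689 L = 2.088 mg
magnesium sulfate: C1V1 = C2V2 → 6.29 mM × 689 mL ÷ 705 mM = 6.147 mL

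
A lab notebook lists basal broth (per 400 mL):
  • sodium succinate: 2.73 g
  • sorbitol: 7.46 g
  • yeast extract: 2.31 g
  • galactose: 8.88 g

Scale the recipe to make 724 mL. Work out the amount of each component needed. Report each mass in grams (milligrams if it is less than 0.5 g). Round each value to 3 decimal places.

Scale factor = 724 mL / 400 mL = 1.81.
sodium succinate: 2.73 g × (724 mL / 400 mL) = 4.941 g
sorbitol: 7.46 g × (724 mL / 400 mL) = 13.503 g
yeast extract: 2.31 g × (724 mL / 400 mL) = 4.181 g
galactose: 8.88 g × (724 mL / 400 mL) = 16.073 g

sodium succinate 4.941 g; sorbitol 13.503 g; yeast extract 4.181 g; galactose 16.073 g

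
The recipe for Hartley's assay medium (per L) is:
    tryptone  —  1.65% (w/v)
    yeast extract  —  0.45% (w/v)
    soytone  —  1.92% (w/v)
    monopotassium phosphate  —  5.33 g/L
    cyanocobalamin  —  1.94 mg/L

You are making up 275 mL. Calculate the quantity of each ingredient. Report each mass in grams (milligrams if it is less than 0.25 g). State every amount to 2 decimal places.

tryptone 4.54 g; yeast extract 1.24 g; soytone 5.28 g; monopotassium phosphate 1.47 g; cyanocobalamin 0.53 mg

Scale factor relative to 1 L: 0.275.
tryptone: 1.65 g per 100 mL × 275 mL ÷ 100 = 4.54 g
yeast extract: 0.45% w/v = 4.5 g/L → 4.5 × 0.275 L = 1.24 g
soytone: 1.92 g per 100 mL × 275 mL ÷ 100 = 5.28 g
monopotassium phosphate: 5.33 g/L × 0.275 L = 1.47 g
cyanocobalamin: 1.94 mg/L × 0.275 L = 0.53 mg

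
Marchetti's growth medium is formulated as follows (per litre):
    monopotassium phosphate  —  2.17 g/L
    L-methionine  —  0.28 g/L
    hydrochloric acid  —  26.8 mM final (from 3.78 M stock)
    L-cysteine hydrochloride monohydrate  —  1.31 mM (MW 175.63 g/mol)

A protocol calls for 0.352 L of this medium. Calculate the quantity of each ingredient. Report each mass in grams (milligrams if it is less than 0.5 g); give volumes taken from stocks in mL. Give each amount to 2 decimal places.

monopotassium phosphate 0.76 g; L-methionine 98.56 mg; hydrochloric acid 2.50 mL; L-cysteine hydrochloride monohydrate 80.99 mg

Working volume: 0.352 L.
monopotassium phosphate: 2.17 g/L × 0.352 L = 0.76 g
L-methionine: 0.28 g/L × 0.352 L = 0.09856 g = 98.56 mg
hydrochloric acid: dilute stock: 26.8 mM × 352 mL ÷ 3780 mM = 2.50 mL
L-cysteine hydrochloride monohydrate: 1.31 mmol/L × 175.63 mg/mmol × 0.352 L = 80.99 mg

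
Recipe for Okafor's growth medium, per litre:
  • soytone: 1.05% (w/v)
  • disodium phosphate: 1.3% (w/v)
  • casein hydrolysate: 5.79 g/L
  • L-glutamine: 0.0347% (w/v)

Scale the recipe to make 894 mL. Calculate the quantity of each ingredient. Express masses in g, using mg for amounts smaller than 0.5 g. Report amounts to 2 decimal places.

Target volume = 894 mL = 0.894 L.
soytone: 1.05 g per 100 mL × 894 mL ÷ 100 = 9.39 g
disodium phosphate: 1.3 g per 100 mL × 894 mL ÷ 100 = 11.62 g
casein hydrolysate: 5.79 g/L × 0.894 L = 5.18 g
L-glutamine: 0.0347% w/v = 0.347 g/L → 0.347 × 0.894 L = 0.310218 g = 310.22 mg

soytone 9.39 g; disodium phosphate 11.62 g; casein hydrolysate 5.18 g; L-glutamine 310.22 mg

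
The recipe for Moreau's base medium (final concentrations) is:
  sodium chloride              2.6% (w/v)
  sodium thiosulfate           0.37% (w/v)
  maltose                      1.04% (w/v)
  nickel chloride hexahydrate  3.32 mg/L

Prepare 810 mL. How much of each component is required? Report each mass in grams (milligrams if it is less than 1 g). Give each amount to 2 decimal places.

sodium chloride 21.06 g; sodium thiosulfate 3.00 g; maltose 8.42 g; nickel chloride hexahydrate 2.69 mg

Target volume = 810 mL = 0.81 L.
sodium chloride: 2.6 g per 100 mL × 810 mL ÷ 100 = 21.06 g
sodium thiosulfate: 0.37% w/v = 3.7 g/L → 3.7 × 0.81 L = 3.00 g
maltose: 1.04 g per 100 mL × 810 mL ÷ 100 = 8.42 g
nickel chloride hexahydrate: 3.32 mg/L × 0.81 L = 2.69 mg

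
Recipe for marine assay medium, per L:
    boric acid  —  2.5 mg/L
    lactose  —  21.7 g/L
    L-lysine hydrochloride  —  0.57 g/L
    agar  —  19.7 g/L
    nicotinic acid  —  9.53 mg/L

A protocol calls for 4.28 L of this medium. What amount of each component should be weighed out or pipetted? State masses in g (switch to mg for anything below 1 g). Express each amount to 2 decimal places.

boric acid 10.70 mg; lactose 92.88 g; L-lysine hydrochloride 2.44 g; agar 84.32 g; nicotinic acid 40.79 mg

Working volume: 4.28 L.
boric acid: 2.5 mg/L × 4.28 L = 10.70 mg
lactose: 21.7 g/L × 4.28 L = 92.88 g
L-lysine hydrochloride: 0.57 g/L × 4.28 L = 2.44 g
agar: 19.7 g/L × 4.28 L = 84.32 g
nicotinic acid: 9.53 mg/L × 4.28 L = 40.79 mg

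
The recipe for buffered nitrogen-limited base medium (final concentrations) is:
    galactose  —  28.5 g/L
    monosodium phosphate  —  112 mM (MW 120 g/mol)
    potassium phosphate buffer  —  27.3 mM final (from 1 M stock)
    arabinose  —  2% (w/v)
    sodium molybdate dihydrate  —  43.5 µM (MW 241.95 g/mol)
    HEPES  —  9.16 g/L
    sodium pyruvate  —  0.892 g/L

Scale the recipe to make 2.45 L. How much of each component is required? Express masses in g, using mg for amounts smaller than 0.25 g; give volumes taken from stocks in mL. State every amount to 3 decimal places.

galactose 69.825 g; monosodium phosphate 32.928 g; potassium phosphate buffer 66.885 mL; arabinose 49.000 g; sodium molybdate dihydrate 25.786 mg; HEPES 22.442 g; sodium pyruvate 2.185 g

Scale factor relative to 1 L: 2.45.
galactose: 28.5 g/L × 2.45 L = 69.825 g
monosodium phosphate: 112 mmol/L × 120 g/mol × 2.45 L ÷ 1000 = 32.928 g
potassium phosphate buffer: C1V1 = C2V2 → 27.3 mM × 2450 mL ÷ 1000 mM = 66.885 mL
arabinose: 2 g per 100 mL × 2450 mL ÷ 100 = 49.000 g
sodium molybdate dihydrate: 43.5 µmol/L × 241.95 g/mol × 2.45 L ÷ 1000 = 25.786 mg
HEPES: 9.16 g/L × 2.45 L = 22.442 g
sodium pyruvate: 0.892 g/L × 2.45 L = 2.185 g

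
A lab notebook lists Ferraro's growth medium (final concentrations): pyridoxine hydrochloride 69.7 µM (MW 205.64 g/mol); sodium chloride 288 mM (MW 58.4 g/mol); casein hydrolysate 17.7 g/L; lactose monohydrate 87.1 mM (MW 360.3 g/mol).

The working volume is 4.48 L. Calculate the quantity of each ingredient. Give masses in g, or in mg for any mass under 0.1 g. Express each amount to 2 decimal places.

pyridoxine hydrochloride 64.21 mg; sodium chloride 75.35 g; casein hydrolysate 79.30 g; lactose monohydrate 140.59 g

Working volume: 4.48 L.
pyridoxine hydrochloride: 69.7 µmol/L × 205.64 g/mol × 4.48 L ÷ 1000 = 64.21 mg
sodium chloride: 288 mmol/L × 58.4 g/mol × 4.48 L ÷ 1000 = 75.35 g
casein hydrolysate: 17.7 g/L × 4.48 L = 79.30 g
lactose monohydrate: 87.1 mmol/L × 360.3 g/mol × 4.48 L ÷ 1000 = 140.59 g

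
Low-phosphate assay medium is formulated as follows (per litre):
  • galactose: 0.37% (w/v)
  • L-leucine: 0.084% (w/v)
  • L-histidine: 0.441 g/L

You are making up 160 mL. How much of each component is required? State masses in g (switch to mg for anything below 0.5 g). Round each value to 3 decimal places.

galactose 0.592 g; L-leucine 134.400 mg; L-histidine 70.560 mg

Working volume: 160 mL = 0.16 L.
galactose: 0.37% w/v = 3.7 g/L → 3.7 × 0.16 L = 0.592 g
L-leucine: 0.084 g per 100 mL × 160 mL ÷ 100 = 0.1344 g = 134.400 mg
L-histidine: 0.441 g/L × 0.16 L = 0.07056 g = 70.560 mg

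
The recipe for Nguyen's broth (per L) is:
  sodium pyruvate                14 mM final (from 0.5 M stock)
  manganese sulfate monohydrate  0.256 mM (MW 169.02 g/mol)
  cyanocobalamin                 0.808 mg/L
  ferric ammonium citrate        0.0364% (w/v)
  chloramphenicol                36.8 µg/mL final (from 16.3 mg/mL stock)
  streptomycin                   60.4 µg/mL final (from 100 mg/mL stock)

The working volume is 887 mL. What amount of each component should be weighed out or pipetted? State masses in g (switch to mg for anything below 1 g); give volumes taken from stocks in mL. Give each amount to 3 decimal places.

sodium pyruvate 24.836 mL; manganese sulfate monohydrate 38.380 mg; cyanocobalamin 0.717 mg; ferric ammonium citrate 322.868 mg; chloramphenicol 2.003 mL; streptomycin 0.536 mL

Target volume = 887 mL = 0.887 L.
sodium pyruvate: dilute stock: 14 mM × 887 mL ÷ 500 mM = 24.836 mL
manganese sulfate monohydrate: 0.256 mmol/L × 169.02 mg/mmol × 0.887 L = 38.380 mg
cyanocobalamin: 0.808 mg/L × 0.887 L = 0.717 mg
ferric ammonium citrate: 0.0364 g per 100 mL × 887 mL ÷ 100 = 0.322868 g = 322.868 mg
chloramphenicol: C1V1 = C2V2 → 36.8 µg/mL × 887 mL ÷ 16300 µg/mL = 2.003 mL
streptomycin: V = C2·V2/C1 = 60.4 µg/mL × 887 mL ÷ 100000 µg/mL = 0.536 mL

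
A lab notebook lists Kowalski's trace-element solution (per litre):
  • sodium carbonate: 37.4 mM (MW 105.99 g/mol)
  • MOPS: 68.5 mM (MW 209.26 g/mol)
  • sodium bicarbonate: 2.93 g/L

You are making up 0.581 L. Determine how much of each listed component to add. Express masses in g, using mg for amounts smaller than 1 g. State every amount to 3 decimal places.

Working volume: 0.581 L.
sodium carbonate: 37.4 mmol/L × 105.99 g/mol × 0.581 L ÷ 1000 = 2.303 g
MOPS: 68.5 mmol/L × 209.26 g/mol × 0.581 L ÷ 1000 = 8.328 g
sodium bicarbonate: 2.93 g/L × 0.581 L = 1.702 g

sodium carbonate 2.303 g; MOPS 8.328 g; sodium bicarbonate 1.702 g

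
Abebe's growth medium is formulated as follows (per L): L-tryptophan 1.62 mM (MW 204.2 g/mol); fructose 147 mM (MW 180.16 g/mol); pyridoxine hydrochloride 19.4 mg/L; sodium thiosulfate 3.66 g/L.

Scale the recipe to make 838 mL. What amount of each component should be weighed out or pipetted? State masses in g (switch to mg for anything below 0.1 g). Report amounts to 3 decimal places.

L-tryptophan 0.277 g; fructose 22.193 g; pyridoxine hydrochloride 16.257 mg; sodium thiosulfate 3.067 g

Working volume: 838 mL = 0.838 L.
L-tryptophan: 1.62 mmol/L × 204.2 g/mol × 0.838 L ÷ 1000 = 0.277 g
fructose: 147 mmol/L × 180.16 g/mol × 0.838 L ÷ 1000 = 22.193 g
pyridoxine hydrochloride: 19.4 mg/L × 0.838 L = 16.257 mg
sodium thiosulfate: 3.66 g/L × 0.838 L = 3.067 g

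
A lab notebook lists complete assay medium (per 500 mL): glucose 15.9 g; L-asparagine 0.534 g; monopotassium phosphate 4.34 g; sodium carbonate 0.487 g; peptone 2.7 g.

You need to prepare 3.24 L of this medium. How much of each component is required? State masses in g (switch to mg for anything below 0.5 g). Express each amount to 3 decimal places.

glucose 103.032 g; L-asparagine 3.460 g; monopotassium phosphate 28.123 g; sodium carbonate 3.156 g; peptone 17.496 g

Ratio of target to recipe volume: 3240 / 500 = 6.48.
glucose: 15.9 g × (3240 mL / 500 mL) = 103.032 g
L-asparagine: 0.534 g × (3240 mL / 500 mL) = 3.460 g
monopotassium phosphate: 4.34 g × (3240 mL / 500 mL) = 28.123 g
sodium carbonate: 0.487 g × (3240 mL / 500 mL) = 3.156 g
peptone: 2.7 g × (3240 mL / 500 mL) = 17.496 g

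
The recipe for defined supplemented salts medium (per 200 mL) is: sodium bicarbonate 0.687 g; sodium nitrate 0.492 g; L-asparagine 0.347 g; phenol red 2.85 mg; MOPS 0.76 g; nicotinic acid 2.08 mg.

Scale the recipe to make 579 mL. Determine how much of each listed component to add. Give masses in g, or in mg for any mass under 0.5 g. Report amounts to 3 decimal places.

Scale factor = 579 mL / 200 mL = 2.895.
sodium bicarbonate: 0.687 g × (579 mL / 200 mL) = 1.989 g
sodium nitrate: 0.492 g × (579 mL / 200 mL) = 1.424 g
L-asparagine: 0.347 g × (579 mL / 200 mL) = 1.005 g
phenol red: 2.85 mg × (579 mL / 200 mL) = 8.251 mg
MOPS: 0.76 g × (579 mL / 200 mL) = 2.200 g
nicotinic acid: 2.08 mg × (579 mL / 200 mL) = 6.022 mg

sodium bicarbonate 1.989 g; sodium nitrate 1.424 g; L-asparagine 1.005 g; phenol red 8.251 mg; MOPS 2.200 g; nicotinic acid 6.022 mg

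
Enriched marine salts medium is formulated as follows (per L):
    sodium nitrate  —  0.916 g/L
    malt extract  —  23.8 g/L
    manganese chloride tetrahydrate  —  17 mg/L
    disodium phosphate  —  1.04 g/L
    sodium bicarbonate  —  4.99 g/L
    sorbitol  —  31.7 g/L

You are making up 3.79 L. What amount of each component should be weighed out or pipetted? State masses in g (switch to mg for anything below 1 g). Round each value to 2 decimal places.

Scale factor relative to 1 L: 3.79.
sodium nitrate: 0.916 g/L × 3.79 L = 3.47 g
malt extract: 23.8 g/L × 3.79 L = 90.20 g
manganese chloride tetrahydrate: 17 mg/L × 3.79 L = 64.43 mg
disodium phosphate: 1.04 g/L × 3.79 L = 3.94 g
sodium bicarbonate: 4.99 g/L × 3.79 L = 18.91 g
sorbitol: 31.7 g/L × 3.79 L = 120.14 g

sodium nitrate 3.47 g; malt extract 90.20 g; manganese chloride tetrahydrate 64.43 mg; disodium phosphate 3.94 g; sodium bicarbonate 18.91 g; sorbitol 120.14 g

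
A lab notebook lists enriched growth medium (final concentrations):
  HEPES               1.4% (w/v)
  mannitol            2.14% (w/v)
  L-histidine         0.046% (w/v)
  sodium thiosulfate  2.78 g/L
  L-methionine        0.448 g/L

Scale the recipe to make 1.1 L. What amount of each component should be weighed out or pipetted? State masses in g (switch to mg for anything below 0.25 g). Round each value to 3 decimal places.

HEPES 15.400 g; mannitol 23.540 g; L-histidine 0.506 g; sodium thiosulfate 3.058 g; L-methionine 0.493 g

Scale factor relative to 1 L: 1.1.
HEPES: 1.4% w/v = 14 g/L → 14 × 1.1 L = 15.400 g
mannitol: 2.14% w/v = 21.4 g/L → 21.4 × 1.1 L = 23.540 g
L-histidine: 0.046% w/v = 0.46 g/L → 0.46 × 1.1 L = 0.506 g
sodium thiosulfate: 2.78 g/L × 1.1 L = 3.058 g
L-methionine: 0.448 g/L × 1.1 L = 0.493 g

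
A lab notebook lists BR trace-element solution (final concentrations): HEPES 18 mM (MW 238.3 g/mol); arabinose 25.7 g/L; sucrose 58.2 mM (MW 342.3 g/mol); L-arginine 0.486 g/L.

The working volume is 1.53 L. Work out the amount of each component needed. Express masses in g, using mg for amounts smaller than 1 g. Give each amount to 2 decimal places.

HEPES 6.56 g; arabinose 39.32 g; sucrose 30.48 g; L-arginine 743.58 mg

Scale factor relative to 1 L: 1.53.
HEPES: 18 mmol/L × 238.3 g/mol × 1.53 L ÷ 1000 = 6.56 g
arabinose: 25.7 g/L × 1.53 L = 39.32 g
sucrose: 58.2 mmol/L × 342.3 g/mol × 1.53 L ÷ 1000 = 30.48 g
L-arginine: 0.486 g/L × 1.53 L = 0.74358 g = 743.58 mg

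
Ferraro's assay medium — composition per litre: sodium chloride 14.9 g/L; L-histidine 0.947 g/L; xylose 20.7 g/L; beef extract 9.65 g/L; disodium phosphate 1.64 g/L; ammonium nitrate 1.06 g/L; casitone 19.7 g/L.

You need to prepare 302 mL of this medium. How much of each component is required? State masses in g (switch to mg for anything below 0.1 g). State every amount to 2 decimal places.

sodium chloride 4.50 g; L-histidine 0.29 g; xylose 6.25 g; beef extract 2.91 g; disodium phosphate 0.50 g; ammonium nitrate 0.32 g; casitone 5.95 g

Scale factor relative to 1 L: 0.302.
sodium chloride: 14.9 g/L × 0.302 L = 4.50 g
L-histidine: 0.947 g/L × 0.302 L = 0.29 g
xylose: 20.7 g/L × 0.302 L = 6.25 g
beef extract: 9.65 g/L × 0.302 L = 2.91 g
disodium phosphate: 1.64 g/L × 0.302 L = 0.50 g
ammonium nitrate: 1.06 g/L × 0.302 L = 0.32 g
casitone: 19.7 g/L × 0.302 L = 5.95 g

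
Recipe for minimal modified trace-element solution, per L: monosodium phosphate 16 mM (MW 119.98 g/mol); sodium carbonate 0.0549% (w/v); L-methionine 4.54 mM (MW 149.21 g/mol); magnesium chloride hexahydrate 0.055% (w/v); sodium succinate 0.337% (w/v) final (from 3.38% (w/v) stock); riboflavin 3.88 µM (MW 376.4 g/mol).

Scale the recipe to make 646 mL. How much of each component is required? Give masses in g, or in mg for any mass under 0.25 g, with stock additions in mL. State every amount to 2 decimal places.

Scale factor relative to 1 L: 0.646.
monosodium phosphate: 16 mmol/L × 119.98 g/mol × 0.646 L ÷ 1000 = 1.24 g
sodium carbonate: 0.0549 g per 100 mL × 646 mL ÷ 100 = 0.35 g
L-methionine: 4.54 mmol/L × 149.21 g/mol × 0.646 L ÷ 1000 = 0.44 g
magnesium chloride hexahydrate: 0.055 g per 100 mL × 646 mL ÷ 100 = 0.36 g
sodium succinate: dilute stock: 0.337% ÷ 3.38% × 646 mL = 64.41 mL
riboflavin: 3.88 µmol/L × 376.4 g/mol × 0.646 L ÷ 1000 = 0.94 mg

monosodium phosphate 1.24 g; sodium carbonate 0.35 g; L-methionine 0.44 g; magnesium chloride hexahydrate 0.36 g; sodium succinate 64.41 mL; riboflavin 0.94 mg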